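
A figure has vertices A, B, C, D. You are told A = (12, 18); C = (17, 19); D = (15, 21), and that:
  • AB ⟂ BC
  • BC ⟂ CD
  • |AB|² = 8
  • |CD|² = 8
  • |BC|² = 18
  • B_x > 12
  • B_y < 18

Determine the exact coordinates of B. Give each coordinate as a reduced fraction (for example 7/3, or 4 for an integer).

1. B_x = 14  [[BC ⟂ CD ⇒ 2x-2y+4=0] ∩ [|B−(12, 18)|²=8]]
2. B_y = 16  [[BC ⟂ CD ⇒ 2x-2y+4=0] ∩ [|B−(12, 18)|²=8]]
   so B = (14, 16)

B = (14, 16)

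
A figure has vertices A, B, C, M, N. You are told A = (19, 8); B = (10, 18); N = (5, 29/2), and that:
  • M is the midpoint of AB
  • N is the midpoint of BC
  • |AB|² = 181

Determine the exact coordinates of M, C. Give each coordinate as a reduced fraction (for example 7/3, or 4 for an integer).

M = (29/2, 13)
C = (0, 11)

1. M_x = 29/2  [2·M = A+B = (19, 8)+(10, 18)]
2. M_y = 13  [2·M = A+B = (19, 8)+(10, 18)]
   so M = (29/2, 13)
3. C_x = 0  [C = 2·N−B = 2·(5, 29/2)−(10, 18)]
4. C_y = 11  [C = 2·N−B = 2·(5, 29/2)−(10, 18)]
   so C = (0, 11)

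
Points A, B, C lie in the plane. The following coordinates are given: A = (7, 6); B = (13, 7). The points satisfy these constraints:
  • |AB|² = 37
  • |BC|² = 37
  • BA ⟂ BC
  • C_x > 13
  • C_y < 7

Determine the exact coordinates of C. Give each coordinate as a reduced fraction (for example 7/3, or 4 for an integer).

C = (14, 1)

1. C_x = 14  [[BA ⟂ BC ⇒ -6x-1y+85=0] ∩ [|C−(13, 7)|²=37]]
2. C_y = 1  [[BA ⟂ BC ⇒ -6x-1y+85=0] ∩ [|C−(13, 7)|²=37]]
   so C = (14, 1)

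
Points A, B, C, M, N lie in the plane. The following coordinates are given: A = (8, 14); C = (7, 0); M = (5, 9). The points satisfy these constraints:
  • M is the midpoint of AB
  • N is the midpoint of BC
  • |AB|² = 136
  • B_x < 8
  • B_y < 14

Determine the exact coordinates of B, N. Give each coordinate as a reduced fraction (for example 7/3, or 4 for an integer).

B = (2, 4)
N = (9/2, 2)

1. B_x = 2  [B = 2·M−A = 2·(5, 9)−(8, 14)]
2. B_y = 4  [B = 2·M−A = 2·(5, 9)−(8, 14)]
   so B = (2, 4)
3. N_x = 9/2  [2·N = B+C = (2, 4)+(7, 0)]
4. N_y = 2  [2·N = B+C = (2, 4)+(7, 0)]
   so N = (9/2, 2)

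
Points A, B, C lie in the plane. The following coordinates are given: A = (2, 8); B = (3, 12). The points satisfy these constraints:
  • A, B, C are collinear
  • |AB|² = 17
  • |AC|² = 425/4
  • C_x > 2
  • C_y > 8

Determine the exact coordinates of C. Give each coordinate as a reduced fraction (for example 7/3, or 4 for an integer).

C = (9/2, 18)

1. C_x = 9/2  [[A, B, C are collinear ⇒ -4x+1y=0] ∩ [|C−(2, 8)|²=425/4]]
2. C_y = 18  [[A, B, C are collinear ⇒ -4x+1y=0] ∩ [|C−(2, 8)|²=425/4]]
   so C = (9/2, 18)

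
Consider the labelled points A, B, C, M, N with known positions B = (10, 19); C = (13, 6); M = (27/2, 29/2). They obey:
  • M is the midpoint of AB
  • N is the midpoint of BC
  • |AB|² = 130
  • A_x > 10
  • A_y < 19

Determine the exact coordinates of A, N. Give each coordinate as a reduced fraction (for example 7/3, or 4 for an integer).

A = (17, 10)
N = (23/2, 25/2)

1. A_x = 17  [A = 2·M−B = 2·(27/2, 29/2)−(10, 19)]
2. A_y = 10  [A = 2·M−B = 2·(27/2, 29/2)−(10, 19)]
   so A = (17, 10)
3. N_x = 23/2  [2·N = B+C = (10, 19)+(13, 6)]
4. N_y = 25/2  [2·N = B+C = (10, 19)+(13, 6)]
   so N = (23/2, 25/2)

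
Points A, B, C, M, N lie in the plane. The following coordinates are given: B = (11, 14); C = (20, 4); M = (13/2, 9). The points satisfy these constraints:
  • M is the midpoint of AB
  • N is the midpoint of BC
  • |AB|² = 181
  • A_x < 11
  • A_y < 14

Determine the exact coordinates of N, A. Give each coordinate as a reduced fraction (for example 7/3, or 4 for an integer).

N = (31/2, 9)
A = (2, 4)

1. A_x = 2  [A = 2·M−B = 2·(13/2, 9)−(11, 14)]
2. A_y = 4  [A = 2·M−B = 2·(13/2, 9)−(11, 14)]
   so A = (2, 4)
3. N_x = 31/2  [2·N = B+C = (11, 14)+(20, 4)]
4. N_y = 9  [2·N = B+C = (11, 14)+(20, 4)]
   so N = (31/2, 9)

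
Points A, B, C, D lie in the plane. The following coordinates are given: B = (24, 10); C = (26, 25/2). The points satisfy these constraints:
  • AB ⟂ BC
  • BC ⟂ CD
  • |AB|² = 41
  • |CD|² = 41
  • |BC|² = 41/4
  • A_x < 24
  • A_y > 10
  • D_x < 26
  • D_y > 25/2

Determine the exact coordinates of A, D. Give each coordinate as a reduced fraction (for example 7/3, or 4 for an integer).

A = (19, 14)
D = (21, 33/2)

1. A_x = 19  [[AB ⟂ BC ⇒ -2x-5/2y+73=0] ∩ [|A−(24, 10)|²=41]]
2. A_y = 14  [[AB ⟂ BC ⇒ -2x-5/2y+73=0] ∩ [|A−(24, 10)|²=41]]
   so A = (19, 14)
3. D_x = 21  [[BC ⟂ CD ⇒ 2x+5/2y-333/4=0] ∩ [|D−(26, 25/2)|²=41]]
4. D_y = 33/2  [[BC ⟂ CD ⇒ 2x+5/2y-333/4=0] ∩ [|D−(26, 25/2)|²=41]]
   so D = (21, 33/2)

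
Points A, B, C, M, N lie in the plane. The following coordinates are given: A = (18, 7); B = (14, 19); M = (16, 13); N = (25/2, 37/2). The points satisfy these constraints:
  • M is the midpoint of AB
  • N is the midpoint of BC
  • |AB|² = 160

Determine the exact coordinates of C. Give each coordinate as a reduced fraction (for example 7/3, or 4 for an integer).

1. C_x = 11  [C = 2·N−B = 2·(25/2, 37/2)−(14, 19)]
2. C_y = 18  [C = 2·N−B = 2·(25/2, 37/2)−(14, 19)]
   so C = (11, 18)

C = (11, 18)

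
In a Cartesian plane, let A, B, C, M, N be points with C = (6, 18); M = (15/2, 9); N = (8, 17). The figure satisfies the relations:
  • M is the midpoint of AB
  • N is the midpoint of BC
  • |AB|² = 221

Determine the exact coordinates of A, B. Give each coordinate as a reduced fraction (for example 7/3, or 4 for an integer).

1. B_x = 10  [B = 2·N−C = 2·(8, 17)−(6, 18)]
2. B_y = 16  [B = 2·N−C = 2·(8, 17)−(6, 18)]
   so B = (10, 16)
3. A_x = 5  [A = 2·M−B = 2·(15/2, 9)−(10, 16)]
4. A_y = 2  [A = 2·M−B = 2·(15/2, 9)−(10, 16)]
   so A = (5, 2)

A = (5, 2)
B = (10, 16)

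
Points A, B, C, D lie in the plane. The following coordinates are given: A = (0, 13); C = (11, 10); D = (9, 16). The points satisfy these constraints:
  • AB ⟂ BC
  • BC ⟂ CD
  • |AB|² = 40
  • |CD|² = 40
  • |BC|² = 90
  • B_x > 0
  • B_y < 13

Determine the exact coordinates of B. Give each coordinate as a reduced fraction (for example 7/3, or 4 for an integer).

B = (2, 7)

1. B_x = 2  [[BC ⟂ CD ⇒ 2x-6y+38=0] ∩ [|B−(0, 13)|²=40]]
2. B_y = 7  [[BC ⟂ CD ⇒ 2x-6y+38=0] ∩ [|B−(0, 13)|²=40]]
   so B = (2, 7)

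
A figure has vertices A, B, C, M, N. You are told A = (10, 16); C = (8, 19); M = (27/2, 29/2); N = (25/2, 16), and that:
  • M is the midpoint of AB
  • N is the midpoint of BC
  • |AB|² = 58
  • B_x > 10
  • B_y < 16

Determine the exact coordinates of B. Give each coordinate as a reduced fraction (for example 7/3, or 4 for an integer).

B = (17, 13)

1. B_x = 17  [B = 2·M−A = 2·(27/2, 29/2)−(10, 16)]
2. B_y = 13  [B = 2·M−A = 2·(27/2, 29/2)−(10, 16)]
   so B = (17, 13)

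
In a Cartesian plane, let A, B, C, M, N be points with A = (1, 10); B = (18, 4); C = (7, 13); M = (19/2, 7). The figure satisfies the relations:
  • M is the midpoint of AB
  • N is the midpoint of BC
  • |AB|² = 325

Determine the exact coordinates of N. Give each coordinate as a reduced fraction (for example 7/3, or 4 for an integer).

1. N_x = 25/2  [2·N = B+C = (18, 4)+(7, 13)]
2. N_y = 17/2  [2·N = B+C = (18, 4)+(7, 13)]
   so N = (25/2, 17/2)

N = (25/2, 17/2)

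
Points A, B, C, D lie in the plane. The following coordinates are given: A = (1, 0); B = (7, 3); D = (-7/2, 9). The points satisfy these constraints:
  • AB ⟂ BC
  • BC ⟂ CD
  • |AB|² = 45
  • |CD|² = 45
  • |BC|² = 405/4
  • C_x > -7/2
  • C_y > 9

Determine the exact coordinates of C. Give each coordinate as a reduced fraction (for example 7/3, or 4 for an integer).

C = (5/2, 12)

1. C_x = 5/2  [[AB ⟂ BC ⇒ 6x+3y-51=0] ∩ [|C−(-7/2, 9)|²=45]]
2. C_y = 12  [[AB ⟂ BC ⇒ 6x+3y-51=0] ∩ [|C−(-7/2, 9)|²=45]]
   so C = (5/2, 12)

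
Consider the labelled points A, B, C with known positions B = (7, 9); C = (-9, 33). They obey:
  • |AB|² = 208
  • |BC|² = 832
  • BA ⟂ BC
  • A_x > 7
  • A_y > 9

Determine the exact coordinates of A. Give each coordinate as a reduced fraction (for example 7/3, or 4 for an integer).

1. A_x = 19  [[BA ⟂ BC ⇒ -16x+24y-104=0] ∩ [|A−(7, 9)|²=208]]
2. A_y = 17  [[BA ⟂ BC ⇒ -16x+24y-104=0] ∩ [|A−(7, 9)|²=208]]
   so A = (19, 17)

A = (19, 17)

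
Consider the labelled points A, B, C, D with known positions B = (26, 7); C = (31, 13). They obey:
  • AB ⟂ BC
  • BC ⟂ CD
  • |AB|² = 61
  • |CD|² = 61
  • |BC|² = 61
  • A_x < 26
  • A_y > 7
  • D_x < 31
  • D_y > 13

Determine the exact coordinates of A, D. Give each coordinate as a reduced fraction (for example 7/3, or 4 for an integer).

A = (20, 12)
D = (25, 18)

1. A_x = 20  [[AB ⟂ BC ⇒ -5x-6y+172=0] ∩ [|A−(26, 7)|²=61]]
2. A_y = 12  [[AB ⟂ BC ⇒ -5x-6y+172=0] ∩ [|A−(26, 7)|²=61]]
   so A = (20, 12)
3. D_x = 25  [[BC ⟂ CD ⇒ 5x+6y-233=0] ∩ [|D−(31, 13)|²=61]]
4. D_y = 18  [[BC ⟂ CD ⇒ 5x+6y-233=0] ∩ [|D−(31, 13)|²=61]]
   so D = (25, 18)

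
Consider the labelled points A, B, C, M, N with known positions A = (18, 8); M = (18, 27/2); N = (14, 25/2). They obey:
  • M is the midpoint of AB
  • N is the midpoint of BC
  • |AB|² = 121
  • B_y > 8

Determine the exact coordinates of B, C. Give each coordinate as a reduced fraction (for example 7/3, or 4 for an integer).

1. B_x = 18  [B = 2·M−A = 2·(18, 27/2)−(18, 8)]
2. B_y = 19  [B = 2·M−A = 2·(18, 27/2)−(18, 8)]
   so B = (18, 19)
3. C_x = 10  [C = 2·N−B = 2·(14, 25/2)−(18, 19)]
4. C_y = 6  [C = 2·N−B = 2·(14, 25/2)−(18, 19)]
   so C = (10, 6)

B = (18, 19)
C = (10, 6)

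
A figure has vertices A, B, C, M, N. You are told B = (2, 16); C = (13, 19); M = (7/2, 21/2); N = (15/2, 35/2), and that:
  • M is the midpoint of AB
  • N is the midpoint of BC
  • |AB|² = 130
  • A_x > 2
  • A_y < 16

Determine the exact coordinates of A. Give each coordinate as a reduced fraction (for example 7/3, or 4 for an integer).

A = (5, 5)

1. A_x = 5  [A = 2·M−B = 2·(7/2, 21/2)−(2, 16)]
2. A_y = 5  [A = 2·M−B = 2·(7/2, 21/2)−(2, 16)]
   so A = (5, 5)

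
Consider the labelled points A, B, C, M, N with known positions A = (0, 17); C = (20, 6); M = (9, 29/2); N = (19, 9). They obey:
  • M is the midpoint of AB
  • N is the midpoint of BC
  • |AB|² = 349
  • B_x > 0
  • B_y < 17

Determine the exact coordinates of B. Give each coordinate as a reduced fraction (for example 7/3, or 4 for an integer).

1. B_x = 18  [B = 2·M−A = 2·(9, 29/2)−(0, 17)]
2. B_y = 12  [B = 2·M−A = 2·(9, 29/2)−(0, 17)]
   so B = (18, 12)

B = (18, 12)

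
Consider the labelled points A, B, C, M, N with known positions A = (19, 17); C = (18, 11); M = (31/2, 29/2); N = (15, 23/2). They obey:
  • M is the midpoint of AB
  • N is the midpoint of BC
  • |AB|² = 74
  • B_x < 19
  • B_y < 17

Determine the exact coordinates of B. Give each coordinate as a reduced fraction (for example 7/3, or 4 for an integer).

1. B_x = 12  [B = 2·M−A = 2·(31/2, 29/2)−(19, 17)]
2. B_y = 12  [B = 2·M−A = 2·(31/2, 29/2)−(19, 17)]
   so B = (12, 12)

B = (12, 12)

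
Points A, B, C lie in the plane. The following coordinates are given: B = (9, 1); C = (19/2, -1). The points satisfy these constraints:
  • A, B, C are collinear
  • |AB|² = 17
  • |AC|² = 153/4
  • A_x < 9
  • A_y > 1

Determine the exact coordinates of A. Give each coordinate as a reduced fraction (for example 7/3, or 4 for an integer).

1. A_x = 8  [[A, B, C are collinear ⇒ 2x+1/2y-37/2=0] ∩ [|A−(9, 1)|²=17]]
2. A_y = 5  [[A, B, C are collinear ⇒ 2x+1/2y-37/2=0] ∩ [|A−(9, 1)|²=17]]
   so A = (8, 5)

A = (8, 5)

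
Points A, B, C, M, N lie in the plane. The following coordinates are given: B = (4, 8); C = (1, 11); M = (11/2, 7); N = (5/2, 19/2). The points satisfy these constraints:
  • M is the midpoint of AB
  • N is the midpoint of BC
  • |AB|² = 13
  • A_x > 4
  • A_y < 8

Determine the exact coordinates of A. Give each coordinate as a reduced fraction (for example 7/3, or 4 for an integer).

A = (7, 6)

1. A_x = 7  [A = 2·M−B = 2·(11/2, 7)−(4, 8)]
2. A_y = 6  [A = 2·M−B = 2·(11/2, 7)−(4, 8)]
   so A = (7, 6)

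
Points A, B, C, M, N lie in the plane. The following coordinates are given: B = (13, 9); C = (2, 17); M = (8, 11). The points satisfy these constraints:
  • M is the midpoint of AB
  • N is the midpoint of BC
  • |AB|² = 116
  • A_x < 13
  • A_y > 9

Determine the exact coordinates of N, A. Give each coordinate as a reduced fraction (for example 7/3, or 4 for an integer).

N = (15/2, 13)
A = (3, 13)

1. A_x = 3  [A = 2·M−B = 2·(8, 11)−(13, 9)]
2. A_y = 13  [A = 2·M−B = 2·(8, 11)−(13, 9)]
   so A = (3, 13)
3. N_x = 15/2  [2·N = B+C = (13, 9)+(2, 17)]
4. N_y = 13  [2·N = B+C = (13, 9)+(2, 17)]
   so N = (15/2, 13)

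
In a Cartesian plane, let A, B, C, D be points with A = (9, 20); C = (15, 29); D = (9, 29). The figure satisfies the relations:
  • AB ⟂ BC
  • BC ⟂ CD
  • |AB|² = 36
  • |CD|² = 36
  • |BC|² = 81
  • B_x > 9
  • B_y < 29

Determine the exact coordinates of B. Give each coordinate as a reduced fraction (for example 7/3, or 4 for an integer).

B = (15, 20)

1. B_x = 15  [[BC ⟂ CD ⇒ 6x-90=0] ∩ [|B−(9, 20)|²=36]]
2. B_y = 20  [[BC ⟂ CD ⇒ 6x-90=0] ∩ [|B−(9, 20)|²=36]]
   so B = (15, 20)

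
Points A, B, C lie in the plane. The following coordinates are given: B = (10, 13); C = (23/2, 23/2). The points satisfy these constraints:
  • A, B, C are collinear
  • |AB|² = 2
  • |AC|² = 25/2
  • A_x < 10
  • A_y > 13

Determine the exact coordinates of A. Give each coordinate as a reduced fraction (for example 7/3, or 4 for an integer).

A = (9, 14)

1. A_x = 9  [[A, B, C are collinear ⇒ 3/2x+3/2y-69/2=0] ∩ [|A−(10, 13)|²=2]]
2. A_y = 14  [[A, B, C are collinear ⇒ 3/2x+3/2y-69/2=0] ∩ [|A−(10, 13)|²=2]]
   so A = (9, 14)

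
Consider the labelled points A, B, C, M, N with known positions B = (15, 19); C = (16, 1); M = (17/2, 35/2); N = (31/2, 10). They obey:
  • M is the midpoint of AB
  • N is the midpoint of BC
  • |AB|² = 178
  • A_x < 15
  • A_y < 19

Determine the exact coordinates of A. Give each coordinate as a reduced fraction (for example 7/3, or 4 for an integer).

1. A_x = 2  [A = 2·M−B = 2·(17/2, 35/2)−(15, 19)]
2. A_y = 16  [A = 2·M−B = 2·(17/2, 35/2)−(15, 19)]
   so A = (2, 16)

A = (2, 16)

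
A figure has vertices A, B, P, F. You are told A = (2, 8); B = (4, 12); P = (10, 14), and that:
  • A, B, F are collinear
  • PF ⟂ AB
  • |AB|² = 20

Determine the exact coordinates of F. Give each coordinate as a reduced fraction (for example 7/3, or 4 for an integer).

F = (6, 16)

1. F_x = 6  [[A, B, F are collinear ⇒ -4x+2y-8=0] ∩ [PF ⟂ AB ⇒ 2x+4y-76=0]]
2. F_y = 16  [[A, B, F are collinear ⇒ -4x+2y-8=0] ∩ [PF ⟂ AB ⇒ 2x+4y-76=0]]
   so F = (6, 16)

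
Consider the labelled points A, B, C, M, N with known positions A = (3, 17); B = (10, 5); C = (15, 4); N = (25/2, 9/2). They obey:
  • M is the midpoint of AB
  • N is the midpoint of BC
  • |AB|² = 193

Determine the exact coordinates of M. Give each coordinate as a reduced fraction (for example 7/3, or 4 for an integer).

M = (13/2, 11)

1. M_x = 13/2  [2·M = A+B = (3, 17)+(10, 5)]
2. M_y = 11  [2·M = A+B = (3, 17)+(10, 5)]
   so M = (13/2, 11)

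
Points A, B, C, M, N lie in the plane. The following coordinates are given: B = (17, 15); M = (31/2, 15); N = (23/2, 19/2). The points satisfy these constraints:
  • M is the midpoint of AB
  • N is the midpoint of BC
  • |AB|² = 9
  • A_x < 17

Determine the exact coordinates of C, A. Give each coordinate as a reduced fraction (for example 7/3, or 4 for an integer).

C = (6, 4)
A = (14, 15)

1. A_x = 14  [A = 2·M−B = 2·(31/2, 15)−(17, 15)]
2. A_y = 15  [A = 2·M−B = 2·(31/2, 15)−(17, 15)]
   so A = (14, 15)
3. C_x = 6  [C = 2·N−B = 2·(23/2, 19/2)−(17, 15)]
4. C_y = 4  [C = 2·N−B = 2·(23/2, 19/2)−(17, 15)]
   so C = (6, 4)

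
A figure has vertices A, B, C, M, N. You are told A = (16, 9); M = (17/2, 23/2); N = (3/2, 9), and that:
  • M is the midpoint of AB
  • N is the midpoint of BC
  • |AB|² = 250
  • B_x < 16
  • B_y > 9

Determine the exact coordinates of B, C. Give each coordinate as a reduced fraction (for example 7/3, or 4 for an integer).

1. B_x = 1  [B = 2·M−A = 2·(17/2, 23/2)−(16, 9)]
2. B_y = 14  [B = 2·M−A = 2·(17/2, 23/2)−(16, 9)]
   so B = (1, 14)
3. C_x = 2  [C = 2·N−B = 2·(3/2, 9)−(1, 14)]
4. C_y = 4  [C = 2·N−B = 2·(3/2, 9)−(1, 14)]
   so C = (2, 4)

B = (1, 14)
C = (2, 4)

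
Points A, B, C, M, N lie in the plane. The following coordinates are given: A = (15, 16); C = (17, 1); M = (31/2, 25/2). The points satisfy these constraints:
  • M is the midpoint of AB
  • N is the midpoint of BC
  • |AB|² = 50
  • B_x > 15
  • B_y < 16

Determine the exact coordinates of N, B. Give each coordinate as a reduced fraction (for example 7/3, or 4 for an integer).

1. B_x = 16  [B = 2·M−A = 2·(31/2, 25/2)−(15, 16)]
2. B_y = 9  [B = 2·M−A = 2·(31/2, 25/2)−(15, 16)]
   so B = (16, 9)
3. N_x = 33/2  [2·N = B+C = (16, 9)+(17, 1)]
4. N_y = 5  [2·N = B+C = (16, 9)+(17, 1)]
   so N = (33/2, 5)

N = (33/2, 5)
B = (16, 9)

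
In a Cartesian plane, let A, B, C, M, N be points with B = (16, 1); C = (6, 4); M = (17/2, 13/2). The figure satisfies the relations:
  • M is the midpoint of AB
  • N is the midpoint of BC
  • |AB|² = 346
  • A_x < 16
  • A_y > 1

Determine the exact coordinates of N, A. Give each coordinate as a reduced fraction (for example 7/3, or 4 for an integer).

1. A_x = 1  [A = 2·M−B = 2·(17/2, 13/2)−(16, 1)]
2. A_y = 12  [A = 2·M−B = 2·(17/2, 13/2)−(16, 1)]
   so A = (1, 12)
3. N_x = 11  [2·N = B+C = (16, 1)+(6, 4)]
4. N_y = 5/2  [2·N = B+C = (16, 1)+(6, 4)]
   so N = (11, 5/2)

N = (11, 5/2)
A = (1, 12)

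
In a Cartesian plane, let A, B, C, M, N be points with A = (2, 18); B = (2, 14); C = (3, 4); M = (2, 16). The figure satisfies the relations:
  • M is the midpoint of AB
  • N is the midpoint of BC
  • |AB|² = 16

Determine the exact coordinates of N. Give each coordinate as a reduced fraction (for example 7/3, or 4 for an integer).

1. N_x = 5/2  [2·N = B+C = (2, 14)+(3, 4)]
2. N_y = 9  [2·N = B+C = (2, 14)+(3, 4)]
   so N = (5/2, 9)

N = (5/2, 9)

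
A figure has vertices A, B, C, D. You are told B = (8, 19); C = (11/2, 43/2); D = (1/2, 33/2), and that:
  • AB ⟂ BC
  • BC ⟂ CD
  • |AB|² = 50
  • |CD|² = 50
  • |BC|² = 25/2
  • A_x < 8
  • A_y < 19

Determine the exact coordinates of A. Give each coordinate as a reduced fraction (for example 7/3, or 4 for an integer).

1. A_x = 3  [[AB ⟂ BC ⇒ 5/2x-5/2y+55/2=0] ∩ [|A−(8, 19)|²=50]]
2. A_y = 14  [[AB ⟂ BC ⇒ 5/2x-5/2y+55/2=0] ∩ [|A−(8, 19)|²=50]]
   so A = (3, 14)

A = (3, 14)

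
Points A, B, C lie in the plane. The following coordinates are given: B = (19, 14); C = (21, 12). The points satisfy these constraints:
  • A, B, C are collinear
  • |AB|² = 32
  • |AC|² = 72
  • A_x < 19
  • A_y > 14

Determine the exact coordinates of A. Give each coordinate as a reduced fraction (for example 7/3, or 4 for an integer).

1. A_x = 15  [[A, B, C are collinear ⇒ 2x+2y-66=0] ∩ [|A−(19, 14)|²=32]]
2. A_y = 18  [[A, B, C are collinear ⇒ 2x+2y-66=0] ∩ [|A−(19, 14)|²=32]]
   so A = (15, 18)

A = (15, 18)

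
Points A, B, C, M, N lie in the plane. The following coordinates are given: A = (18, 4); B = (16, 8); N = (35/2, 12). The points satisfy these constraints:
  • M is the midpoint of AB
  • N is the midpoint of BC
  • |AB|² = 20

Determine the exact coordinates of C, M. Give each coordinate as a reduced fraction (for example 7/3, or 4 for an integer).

1. M_x = 17  [2·M = A+B = (18, 4)+(16, 8)]
2. M_y = 6  [2·M = A+B = (18, 4)+(16, 8)]
   so M = (17, 6)
3. C_x = 19  [C = 2·N−B = 2·(35/2, 12)−(16, 8)]
4. C_y = 16  [C = 2·N−B = 2·(35/2, 12)−(16, 8)]
   so C = (19, 16)

C = (19, 16)
M = (17, 6)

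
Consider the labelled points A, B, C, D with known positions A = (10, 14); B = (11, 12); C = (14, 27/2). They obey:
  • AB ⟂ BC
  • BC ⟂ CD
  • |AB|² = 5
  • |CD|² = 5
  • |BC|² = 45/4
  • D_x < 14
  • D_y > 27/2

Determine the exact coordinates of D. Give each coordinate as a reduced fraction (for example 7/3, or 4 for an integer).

D = (13, 31/2)

1. D_x = 13  [[BC ⟂ CD ⇒ 3x+3/2y-249/4=0] ∩ [|D−(14, 27/2)|²=5]]
2. D_y = 31/2  [[BC ⟂ CD ⇒ 3x+3/2y-249/4=0] ∩ [|D−(14, 27/2)|²=5]]
   so D = (13, 31/2)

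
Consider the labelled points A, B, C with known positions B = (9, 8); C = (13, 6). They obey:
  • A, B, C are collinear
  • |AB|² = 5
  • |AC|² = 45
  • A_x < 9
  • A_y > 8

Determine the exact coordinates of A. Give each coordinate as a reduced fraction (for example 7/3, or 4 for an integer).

1. A_x = 7  [[A, B, C are collinear ⇒ 2x+4y-50=0] ∩ [|A−(9, 8)|²=5]]
2. A_y = 9  [[A, B, C are collinear ⇒ 2x+4y-50=0] ∩ [|A−(9, 8)|²=5]]
   so A = (7, 9)

A = (7, 9)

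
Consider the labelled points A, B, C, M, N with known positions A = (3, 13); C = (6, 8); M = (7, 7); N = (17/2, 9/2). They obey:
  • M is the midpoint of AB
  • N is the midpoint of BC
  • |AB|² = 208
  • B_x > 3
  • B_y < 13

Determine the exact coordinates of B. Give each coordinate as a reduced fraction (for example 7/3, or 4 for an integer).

B = (11, 1)

1. B_x = 11  [B = 2·M−A = 2·(7, 7)−(3, 13)]
2. B_y = 1  [B = 2·M−A = 2·(7, 7)−(3, 13)]
   so B = (11, 1)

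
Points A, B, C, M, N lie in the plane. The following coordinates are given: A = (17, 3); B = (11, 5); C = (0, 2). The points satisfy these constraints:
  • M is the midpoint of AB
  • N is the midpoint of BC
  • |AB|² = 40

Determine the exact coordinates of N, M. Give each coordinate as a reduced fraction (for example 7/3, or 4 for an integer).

1. M_x = 14  [2·M = A+B = (17, 3)+(11, 5)]
2. M_y = 4  [2·M = A+B = (17, 3)+(11, 5)]
   so M = (14, 4)
3. N_x = 11/2  [2·N = B+C = (11, 5)+(0, 2)]
4. N_y = 7/2  [2·N = B+C = (11, 5)+(0, 2)]
   so N = (11/2, 7/2)

N = (11/2, 7/2)
M = (14, 4)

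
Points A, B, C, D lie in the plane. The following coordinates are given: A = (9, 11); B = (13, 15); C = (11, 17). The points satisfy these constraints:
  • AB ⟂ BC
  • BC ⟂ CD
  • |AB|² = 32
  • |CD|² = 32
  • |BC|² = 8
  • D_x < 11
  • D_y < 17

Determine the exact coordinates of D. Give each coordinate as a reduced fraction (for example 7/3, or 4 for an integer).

D = (7, 13)

1. D_x = 7  [[BC ⟂ CD ⇒ -2x+2y-12=0] ∩ [|D−(11, 17)|²=32]]
2. D_y = 13  [[BC ⟂ CD ⇒ -2x+2y-12=0] ∩ [|D−(11, 17)|²=32]]
   so D = (7, 13)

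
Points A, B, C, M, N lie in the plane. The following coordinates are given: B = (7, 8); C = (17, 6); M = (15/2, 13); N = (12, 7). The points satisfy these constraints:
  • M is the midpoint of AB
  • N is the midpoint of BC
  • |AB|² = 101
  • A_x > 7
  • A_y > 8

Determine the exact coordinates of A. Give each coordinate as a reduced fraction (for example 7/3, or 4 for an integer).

A = (8, 18)

1. A_x = 8  [A = 2·M−B = 2·(15/2, 13)−(7, 8)]
2. A_y = 18  [A = 2·M−B = 2·(15/2, 13)−(7, 8)]
   so A = (8, 18)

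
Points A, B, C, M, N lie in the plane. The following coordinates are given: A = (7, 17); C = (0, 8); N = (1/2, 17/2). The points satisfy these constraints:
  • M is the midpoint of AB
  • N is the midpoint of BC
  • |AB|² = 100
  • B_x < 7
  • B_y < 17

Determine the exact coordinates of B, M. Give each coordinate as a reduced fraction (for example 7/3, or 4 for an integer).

1. B_x = 1  [B = 2·N−C = 2·(1/2, 17/2)−(0, 8)]
2. B_y = 9  [B = 2·N−C = 2·(1/2, 17/2)−(0, 8)]
   so B = (1, 9)
3. M_x = 4  [2·M = A+B = (7, 17)+(1, 9)]
4. M_y = 13  [2·M = A+B = (7, 17)+(1, 9)]
   so M = (4, 13)

B = (1, 9)
M = (4, 13)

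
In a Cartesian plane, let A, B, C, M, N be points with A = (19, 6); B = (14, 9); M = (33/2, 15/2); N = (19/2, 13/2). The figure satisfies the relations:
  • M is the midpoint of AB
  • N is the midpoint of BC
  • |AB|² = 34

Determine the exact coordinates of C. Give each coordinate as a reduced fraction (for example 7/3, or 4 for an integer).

C = (5, 4)

1. C_x = 5  [C = 2·N−B = 2·(19/2, 13/2)−(14, 9)]
2. C_y = 4  [C = 2·N−B = 2·(19/2, 13/2)−(14, 9)]
   so C = (5, 4)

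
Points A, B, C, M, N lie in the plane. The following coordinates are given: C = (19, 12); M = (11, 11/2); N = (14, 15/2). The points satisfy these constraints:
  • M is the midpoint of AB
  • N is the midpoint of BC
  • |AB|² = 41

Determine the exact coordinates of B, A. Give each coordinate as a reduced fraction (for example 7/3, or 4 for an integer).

1. B_x = 9  [B = 2·N−C = 2·(14, 15/2)−(19, 12)]
2. B_y = 3  [B = 2·N−C = 2·(14, 15/2)−(19, 12)]
   so B = (9, 3)
3. A_x = 13  [A = 2·M−B = 2·(11, 11/2)−(9, 3)]
4. A_y = 8  [A = 2·M−B = 2·(11, 11/2)−(9, 3)]
   so A = (13, 8)

B = (9, 3)
A = (13, 8)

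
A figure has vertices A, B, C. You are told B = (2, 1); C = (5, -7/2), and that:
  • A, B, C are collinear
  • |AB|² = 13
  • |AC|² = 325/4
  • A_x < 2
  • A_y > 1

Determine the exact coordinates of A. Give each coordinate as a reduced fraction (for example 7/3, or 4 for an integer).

A = (0, 4)

1. A_x = 0  [[A, B, C are collinear ⇒ 9/2x+3y-12=0] ∩ [|A−(2, 1)|²=13]]
2. A_y = 4  [[A, B, C are collinear ⇒ 9/2x+3y-12=0] ∩ [|A−(2, 1)|²=13]]
   so A = (0, 4)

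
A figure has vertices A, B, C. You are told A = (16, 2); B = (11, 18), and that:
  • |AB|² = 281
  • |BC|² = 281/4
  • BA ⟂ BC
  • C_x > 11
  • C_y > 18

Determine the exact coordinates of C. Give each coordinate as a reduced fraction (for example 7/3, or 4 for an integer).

C = (19, 41/2)

1. C_x = 19  [[BA ⟂ BC ⇒ 5x-16y+233=0] ∩ [|C−(11, 18)|²=281/4]]
2. C_y = 41/2  [[BA ⟂ BC ⇒ 5x-16y+233=0] ∩ [|C−(11, 18)|²=281/4]]
   so C = (19, 41/2)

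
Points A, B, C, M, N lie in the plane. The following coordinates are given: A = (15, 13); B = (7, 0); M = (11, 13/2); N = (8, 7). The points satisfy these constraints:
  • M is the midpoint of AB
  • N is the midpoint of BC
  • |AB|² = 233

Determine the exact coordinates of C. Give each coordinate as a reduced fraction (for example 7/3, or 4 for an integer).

1. C_x = 9  [C = 2·N−B = 2·(8, 7)−(7, 0)]
2. C_y = 14  [C = 2·N−B = 2·(8, 7)−(7, 0)]
   so C = (9, 14)

C = (9, 14)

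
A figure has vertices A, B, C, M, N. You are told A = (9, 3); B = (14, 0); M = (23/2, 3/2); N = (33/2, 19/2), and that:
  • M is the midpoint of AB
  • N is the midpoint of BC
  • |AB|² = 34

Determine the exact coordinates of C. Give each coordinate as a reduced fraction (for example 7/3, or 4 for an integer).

C = (19, 19)

1. C_x = 19  [C = 2·N−B = 2·(33/2, 19/2)−(14, 0)]
2. C_y = 19  [C = 2·N−B = 2·(33/2, 19/2)−(14, 0)]
   so C = (19, 19)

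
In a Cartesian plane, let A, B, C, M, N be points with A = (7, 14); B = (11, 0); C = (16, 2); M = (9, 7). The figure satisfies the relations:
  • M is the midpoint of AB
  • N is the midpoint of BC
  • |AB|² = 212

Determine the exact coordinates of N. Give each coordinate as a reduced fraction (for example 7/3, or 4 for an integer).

N = (27/2, 1)

1. N_x = 27/2  [2·N = B+C = (11, 0)+(16, 2)]
2. N_y = 1  [2·N = B+C = (11, 0)+(16, 2)]
   so N = (27/2, 1)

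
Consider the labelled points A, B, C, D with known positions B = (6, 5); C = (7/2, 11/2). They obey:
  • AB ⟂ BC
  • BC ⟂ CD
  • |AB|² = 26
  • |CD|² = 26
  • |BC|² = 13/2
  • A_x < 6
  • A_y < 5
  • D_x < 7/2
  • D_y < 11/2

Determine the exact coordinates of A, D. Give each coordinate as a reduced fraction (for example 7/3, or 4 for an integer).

1. A_x = 5  [[AB ⟂ BC ⇒ 5/2x-1/2y-25/2=0] ∩ [|A−(6, 5)|²=26]]
2. A_y = 0  [[AB ⟂ BC ⇒ 5/2x-1/2y-25/2=0] ∩ [|A−(6, 5)|²=26]]
   so A = (5, 0)
3. D_x = 5/2  [[BC ⟂ CD ⇒ -5/2x+1/2y+6=0] ∩ [|D−(7/2, 11/2)|²=26]]
4. D_y = 1/2  [[BC ⟂ CD ⇒ -5/2x+1/2y+6=0] ∩ [|D−(7/2, 11/2)|²=26]]
   so D = (5/2, 1/2)

A = (5, 0)
D = (5/2, 1/2)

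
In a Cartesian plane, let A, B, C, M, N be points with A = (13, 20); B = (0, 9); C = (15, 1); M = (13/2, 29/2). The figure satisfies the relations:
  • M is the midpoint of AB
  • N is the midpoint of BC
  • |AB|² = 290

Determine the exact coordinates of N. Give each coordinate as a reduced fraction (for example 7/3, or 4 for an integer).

1. N_x = 15/2  [2·N = B+C = (0, 9)+(15, 1)]
2. N_y = 5  [2·N = B+C = (0, 9)+(15, 1)]
   so N = (15/2, 5)

N = (15/2, 5)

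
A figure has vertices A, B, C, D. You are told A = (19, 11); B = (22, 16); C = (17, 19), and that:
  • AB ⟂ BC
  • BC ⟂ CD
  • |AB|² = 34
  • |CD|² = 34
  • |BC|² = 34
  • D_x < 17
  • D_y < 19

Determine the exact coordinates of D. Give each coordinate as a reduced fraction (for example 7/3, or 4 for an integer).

D = (14, 14)

1. D_x = 14  [[BC ⟂ CD ⇒ -5x+3y+28=0] ∩ [|D−(17, 19)|²=34]]
2. D_y = 14  [[BC ⟂ CD ⇒ -5x+3y+28=0] ∩ [|D−(17, 19)|²=34]]
   so D = (14, 14)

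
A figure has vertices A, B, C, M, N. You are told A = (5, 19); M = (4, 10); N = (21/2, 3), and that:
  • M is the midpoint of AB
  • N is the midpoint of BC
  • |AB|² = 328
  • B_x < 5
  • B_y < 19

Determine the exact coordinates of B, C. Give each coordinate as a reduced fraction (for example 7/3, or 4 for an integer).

1. B_x = 3  [B = 2·M−A = 2·(4, 10)−(5, 19)]
2. B_y = 1  [B = 2·M−A = 2·(4, 10)−(5, 19)]
   so B = (3, 1)
3. C_x = 18  [C = 2·N−B = 2·(21/2, 3)−(3, 1)]
4. C_y = 5  [C = 2·N−B = 2·(21/2, 3)−(3, 1)]
   so C = (18, 5)

B = (3, 1)
C = (18, 5)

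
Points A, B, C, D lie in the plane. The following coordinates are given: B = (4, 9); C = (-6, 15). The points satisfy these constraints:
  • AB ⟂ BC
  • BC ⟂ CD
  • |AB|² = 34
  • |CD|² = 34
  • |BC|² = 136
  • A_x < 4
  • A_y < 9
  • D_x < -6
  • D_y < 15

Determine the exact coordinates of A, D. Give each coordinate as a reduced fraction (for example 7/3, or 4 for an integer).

A = (1, 4)
D = (-9, 10)

1. A_x = 1  [[AB ⟂ BC ⇒ 10x-6y+14=0] ∩ [|A−(4, 9)|²=34]]
2. A_y = 4  [[AB ⟂ BC ⇒ 10x-6y+14=0] ∩ [|A−(4, 9)|²=34]]
   so A = (1, 4)
3. D_x = -9  [[BC ⟂ CD ⇒ -10x+6y-150=0] ∩ [|D−(-6, 15)|²=34]]
4. D_y = 10  [[BC ⟂ CD ⇒ -10x+6y-150=0] ∩ [|D−(-6, 15)|²=34]]
   so D = (-9, 10)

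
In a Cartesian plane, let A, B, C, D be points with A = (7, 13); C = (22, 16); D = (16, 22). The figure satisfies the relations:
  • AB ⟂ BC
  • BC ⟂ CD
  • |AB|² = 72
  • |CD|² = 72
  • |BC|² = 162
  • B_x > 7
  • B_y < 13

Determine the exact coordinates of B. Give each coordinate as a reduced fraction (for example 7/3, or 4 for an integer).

1. B_x = 13  [[BC ⟂ CD ⇒ 6x-6y-36=0] ∩ [|B−(7, 13)|²=72]]
2. B_y = 7  [[BC ⟂ CD ⇒ 6x-6y-36=0] ∩ [|B−(7, 13)|²=72]]
   so B = (13, 7)

B = (13, 7)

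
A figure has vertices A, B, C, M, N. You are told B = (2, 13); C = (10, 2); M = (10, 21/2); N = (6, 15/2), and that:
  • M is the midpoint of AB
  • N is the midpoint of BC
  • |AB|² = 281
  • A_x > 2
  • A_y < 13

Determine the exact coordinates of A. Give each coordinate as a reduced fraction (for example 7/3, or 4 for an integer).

1. A_x = 18  [A = 2·M−B = 2·(10, 21/2)−(2, 13)]
2. A_y = 8  [A = 2·M−B = 2·(10, 21/2)−(2, 13)]
   so A = (18, 8)

A = (18, 8)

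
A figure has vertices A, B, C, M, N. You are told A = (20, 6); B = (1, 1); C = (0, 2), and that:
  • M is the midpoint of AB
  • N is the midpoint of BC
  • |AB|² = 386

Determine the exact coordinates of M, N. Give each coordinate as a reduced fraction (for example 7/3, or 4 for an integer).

M = (21/2, 7/2)
N = (1/2, 3/2)

1. M_x = 21/2  [2·M = A+B = (20, 6)+(1, 1)]
2. M_y = 7/2  [2·M = A+B = (20, 6)+(1, 1)]
   so M = (21/2, 7/2)
3. N_x = 1/2  [2·N = B+C = (1, 1)+(0, 2)]
4. N_y = 3/2  [2·N = B+C = (1, 1)+(0, 2)]
   so N = (1/2, 3/2)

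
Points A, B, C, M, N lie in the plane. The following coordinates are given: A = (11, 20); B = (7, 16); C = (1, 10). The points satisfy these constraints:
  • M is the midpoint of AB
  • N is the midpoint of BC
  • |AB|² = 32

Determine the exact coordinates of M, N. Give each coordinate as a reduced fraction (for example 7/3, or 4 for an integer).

M = (9, 18)
N = (4, 13)

1. M_x = 9  [2·M = A+B = (11, 20)+(7, 16)]
2. M_y = 18  [2·M = A+B = (11, 20)+(7, 16)]
   so M = (9, 18)
3. N_x = 4  [2·N = B+C = (7, 16)+(1, 10)]
4. N_y = 13  [2·N = B+C = (7, 16)+(1, 10)]
   so N = (4, 13)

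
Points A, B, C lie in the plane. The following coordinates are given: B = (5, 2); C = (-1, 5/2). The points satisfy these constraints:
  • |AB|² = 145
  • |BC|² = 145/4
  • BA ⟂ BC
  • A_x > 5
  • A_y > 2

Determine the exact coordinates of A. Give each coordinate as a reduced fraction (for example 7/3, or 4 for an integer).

A = (6, 14)

1. A_x = 6  [[BA ⟂ BC ⇒ -6x+1/2y+29=0] ∩ [|A−(5, 2)|²=145]]
2. A_y = 14  [[BA ⟂ BC ⇒ -6x+1/2y+29=0] ∩ [|A−(5, 2)|²=145]]
   so A = (6, 14)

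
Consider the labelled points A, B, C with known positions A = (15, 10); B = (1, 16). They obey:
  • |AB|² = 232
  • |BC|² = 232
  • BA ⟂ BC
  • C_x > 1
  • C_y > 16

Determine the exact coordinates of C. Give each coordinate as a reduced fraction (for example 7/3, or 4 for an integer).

1. C_x = 7  [[BA ⟂ BC ⇒ 14x-6y+82=0] ∩ [|C−(1, 16)|²=232]]
2. C_y = 30  [[BA ⟂ BC ⇒ 14x-6y+82=0] ∩ [|C−(1, 16)|²=232]]
   so C = (7, 30)

C = (7, 30)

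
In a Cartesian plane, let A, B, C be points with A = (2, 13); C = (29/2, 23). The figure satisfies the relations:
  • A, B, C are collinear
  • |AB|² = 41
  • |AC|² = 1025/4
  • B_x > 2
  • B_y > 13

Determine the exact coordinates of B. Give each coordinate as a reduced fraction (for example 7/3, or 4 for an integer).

B = (7, 17)

1. B_x = 7  [[A, B, C are collinear ⇒ 10x-25/2y+285/2=0] ∩ [|B−(2, 13)|²=41]]
2. B_y = 17  [[A, B, C are collinear ⇒ 10x-25/2y+285/2=0] ∩ [|B−(2, 13)|²=41]]
   so B = (7, 17)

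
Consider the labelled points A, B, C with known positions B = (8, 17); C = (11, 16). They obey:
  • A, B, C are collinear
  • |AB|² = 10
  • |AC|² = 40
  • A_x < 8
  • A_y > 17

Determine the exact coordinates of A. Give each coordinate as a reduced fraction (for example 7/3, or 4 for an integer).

1. A_x = 5  [[A, B, C are collinear ⇒ 1x+3y-59=0] ∩ [|A−(8, 17)|²=10]]
2. A_y = 18  [[A, B, C are collinear ⇒ 1x+3y-59=0] ∩ [|A−(8, 17)|²=10]]
   so A = (5, 18)

A = (5, 18)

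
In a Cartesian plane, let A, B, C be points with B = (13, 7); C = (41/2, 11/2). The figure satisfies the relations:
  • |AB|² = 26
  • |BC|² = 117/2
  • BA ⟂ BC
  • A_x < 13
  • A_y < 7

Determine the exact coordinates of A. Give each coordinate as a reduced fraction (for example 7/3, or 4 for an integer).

A = (12, 2)

1. A_x = 12  [[BA ⟂ BC ⇒ 15/2x-3/2y-87=0] ∩ [|A−(13, 7)|²=26]]
2. A_y = 2  [[BA ⟂ BC ⇒ 15/2x-3/2y-87=0] ∩ [|A−(13, 7)|²=26]]
   so A = (12, 2)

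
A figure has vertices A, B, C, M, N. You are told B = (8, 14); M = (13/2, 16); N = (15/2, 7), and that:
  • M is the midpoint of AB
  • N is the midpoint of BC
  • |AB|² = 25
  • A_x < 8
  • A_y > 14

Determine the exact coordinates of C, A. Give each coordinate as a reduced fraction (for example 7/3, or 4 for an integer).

C = (7, 0)
A = (5, 18)

1. A_x = 5  [A = 2·M−B = 2·(13/2, 16)−(8, 14)]
2. A_y = 18  [A = 2·M−B = 2·(13/2, 16)−(8, 14)]
   so A = (5, 18)
3. C_x = 7  [C = 2·N−B = 2·(15/2, 7)−(8, 14)]
4. C_y = 0  [C = 2·N−B = 2·(15/2, 7)−(8, 14)]
   so C = (7, 0)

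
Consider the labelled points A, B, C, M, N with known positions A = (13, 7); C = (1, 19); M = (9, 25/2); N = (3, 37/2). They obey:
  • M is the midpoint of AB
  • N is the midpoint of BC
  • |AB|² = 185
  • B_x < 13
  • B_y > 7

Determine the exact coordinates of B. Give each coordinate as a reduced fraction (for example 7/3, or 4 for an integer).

B = (5, 18)

1. B_x = 5  [B = 2·M−A = 2·(9, 25/2)−(13, 7)]
2. B_y = 18  [B = 2·M−A = 2·(9, 25/2)−(13, 7)]
   so B = (5, 18)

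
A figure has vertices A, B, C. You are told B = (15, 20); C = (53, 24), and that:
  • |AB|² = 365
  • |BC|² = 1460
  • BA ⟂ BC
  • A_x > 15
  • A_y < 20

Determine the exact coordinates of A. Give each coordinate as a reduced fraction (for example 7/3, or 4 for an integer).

A = (17, 1)

1. A_x = 17  [[BA ⟂ BC ⇒ 38x+4y-650=0] ∩ [|A−(15, 20)|²=365]]
2. A_y = 1  [[BA ⟂ BC ⇒ 38x+4y-650=0] ∩ [|A−(15, 20)|²=365]]
   so A = (17, 1)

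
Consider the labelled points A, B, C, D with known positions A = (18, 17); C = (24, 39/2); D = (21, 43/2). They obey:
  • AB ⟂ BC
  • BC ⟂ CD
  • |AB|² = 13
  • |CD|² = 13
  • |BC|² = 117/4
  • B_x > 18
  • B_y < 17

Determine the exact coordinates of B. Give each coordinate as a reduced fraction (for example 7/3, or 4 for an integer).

1. B_x = 21  [[BC ⟂ CD ⇒ 3x-2y-33=0] ∩ [|B−(18, 17)|²=13]]
2. B_y = 15  [[BC ⟂ CD ⇒ 3x-2y-33=0] ∩ [|B−(18, 17)|²=13]]
   so B = (21, 15)

B = (21, 15)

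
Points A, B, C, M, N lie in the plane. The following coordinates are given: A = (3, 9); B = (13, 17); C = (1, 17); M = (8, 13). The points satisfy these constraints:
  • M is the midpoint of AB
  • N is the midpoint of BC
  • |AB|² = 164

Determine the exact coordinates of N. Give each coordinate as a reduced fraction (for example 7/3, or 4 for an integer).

1. N_x = 7  [2·N = B+C = (13, 17)+(1, 17)]
2. N_y = 17  [2·N = B+C = (13, 17)+(1, 17)]
   so N = (7, 17)

N = (7, 17)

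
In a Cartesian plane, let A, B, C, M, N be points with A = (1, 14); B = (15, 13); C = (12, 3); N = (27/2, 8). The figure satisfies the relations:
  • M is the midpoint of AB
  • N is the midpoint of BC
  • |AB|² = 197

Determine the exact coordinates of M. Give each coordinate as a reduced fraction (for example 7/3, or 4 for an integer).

M = (8, 27/2)

1. M_x = 8  [2·M = A+B = (1, 14)+(15, 13)]
2. M_y = 27/2  [2·M = A+B = (1, 14)+(15, 13)]
   so M = (8, 27/2)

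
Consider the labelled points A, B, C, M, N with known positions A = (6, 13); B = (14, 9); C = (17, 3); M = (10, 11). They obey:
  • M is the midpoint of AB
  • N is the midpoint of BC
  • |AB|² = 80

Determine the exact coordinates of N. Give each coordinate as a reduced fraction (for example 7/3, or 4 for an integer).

1. N_x = 31/2  [2·N = B+C = (14, 9)+(17, 3)]
2. N_y = 6  [2·N = B+C = (14, 9)+(17, 3)]
   so N = (31/2, 6)

N = (31/2, 6)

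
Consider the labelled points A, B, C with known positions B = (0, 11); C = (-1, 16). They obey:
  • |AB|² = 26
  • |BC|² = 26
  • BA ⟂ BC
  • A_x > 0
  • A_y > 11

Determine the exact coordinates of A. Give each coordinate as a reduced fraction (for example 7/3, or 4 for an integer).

1. A_x = 5  [[BA ⟂ BC ⇒ -1x+5y-55=0] ∩ [|A−(0, 11)|²=26]]
2. A_y = 12  [[BA ⟂ BC ⇒ -1x+5y-55=0] ∩ [|A−(0, 11)|²=26]]
   so A = (5, 12)

A = (5, 12)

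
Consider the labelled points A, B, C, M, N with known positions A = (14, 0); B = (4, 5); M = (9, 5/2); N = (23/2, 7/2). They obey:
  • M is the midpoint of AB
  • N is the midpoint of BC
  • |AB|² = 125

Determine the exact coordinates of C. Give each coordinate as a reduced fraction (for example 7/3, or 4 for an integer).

C = (19, 2)

1. C_x = 19  [C = 2·N−B = 2·(23/2, 7/2)−(4, 5)]
2. C_y = 2  [C = 2·N−B = 2·(23/2, 7/2)−(4, 5)]
   so C = (19, 2)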